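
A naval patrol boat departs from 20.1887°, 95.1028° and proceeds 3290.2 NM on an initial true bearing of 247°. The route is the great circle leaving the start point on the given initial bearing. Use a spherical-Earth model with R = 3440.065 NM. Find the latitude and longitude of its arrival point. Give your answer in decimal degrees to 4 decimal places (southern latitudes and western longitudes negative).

latitude -5.7812°, longitude 45.9875°

Angular distance δ = d/R = 3290.2 / 3440.065 = 0.956435 rad.
With φ₁ = 20.1887° = 0.352359 rad and θ = 247° = 4.310963 rad:
Applying the spherical law of cosines for sides, sin φ₂ = sin φ₁ cos δ + cos φ₁ sin δ cos θ = -0.100731, so φ₂ = -5.7812°.
For the longitude increment, Δλ = atan2( sin θ sin δ cos φ₁, cos δ − sin φ₁ sin φ₂ ) = atan2(-0.705970, 0.611200) = -49.1153°.
Hence λ₂ = 95.1028° + -49.1153° = 45.9875°.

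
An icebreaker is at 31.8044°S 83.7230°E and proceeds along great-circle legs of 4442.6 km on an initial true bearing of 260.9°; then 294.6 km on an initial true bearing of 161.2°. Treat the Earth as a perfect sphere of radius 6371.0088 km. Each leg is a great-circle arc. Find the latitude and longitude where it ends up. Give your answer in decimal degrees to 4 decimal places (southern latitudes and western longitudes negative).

Apply the spherical direct solution leg by leg, carrying full precision between legs.
Leg 1: from (-31.8044°, 83.7230°), δ = 4442.6/6371.0088 = 0.697315 rad, θ = 260.9° → φ = -29.3611°, λ = 37.0430°.
Leg 2: from (-29.3611°, 37.0430°), δ = 294.6/6371.0088 = 0.046241 rad, θ = 161.2° → φ = -31.8654°, λ = 38.0480°.

latitude -31.8654°, longitude 38.0480°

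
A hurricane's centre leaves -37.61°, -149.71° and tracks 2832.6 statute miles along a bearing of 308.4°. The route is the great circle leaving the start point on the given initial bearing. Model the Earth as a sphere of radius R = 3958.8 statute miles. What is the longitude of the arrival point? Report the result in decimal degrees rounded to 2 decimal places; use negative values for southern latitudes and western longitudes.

longitude 179.02°

The arc subtends δ = 2832.6/3958.8 = 0.715520 rad at the centre.
Start latitude φ₁ = -0.656418 rad; initial bearing θ = 5.382595 rad.
Applying the spherical law of cosines for sides, sin φ₂ = sin φ₁ cos δ + cos φ₁ sin δ cos θ = -0.137815, so φ₂ = -7.92°.
Then Δλ = atan2(-0.407270, 0.670646) = -0.545755 rad, from sin θ sin δ cos φ₁ over cos δ − sin φ₁ sin φ₂.
λ₂ = -149.71° + -31.27° = -180.98°, normalized to (−180°, 180°] → 179.02°.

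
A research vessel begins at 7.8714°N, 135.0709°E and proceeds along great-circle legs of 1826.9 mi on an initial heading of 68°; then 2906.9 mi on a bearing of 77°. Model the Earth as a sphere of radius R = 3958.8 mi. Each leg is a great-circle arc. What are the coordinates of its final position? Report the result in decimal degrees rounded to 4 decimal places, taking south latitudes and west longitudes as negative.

latitude 20.9791°, longitude -155.0262°

Apply the spherical direct solution leg by leg, carrying full precision between legs.
Leg 1: from (7.8714°, 135.0709°), δ = 1826.9/3958.8 = 0.461478 rad, θ = 68° → φ = 16.7296°, λ = 160.6080°.
Leg 2: from (16.7296°, 160.6080°), δ = 2906.9/3958.8 = 0.734288 rad, θ = 77° → φ = 20.9791°, λ = -155.0262°.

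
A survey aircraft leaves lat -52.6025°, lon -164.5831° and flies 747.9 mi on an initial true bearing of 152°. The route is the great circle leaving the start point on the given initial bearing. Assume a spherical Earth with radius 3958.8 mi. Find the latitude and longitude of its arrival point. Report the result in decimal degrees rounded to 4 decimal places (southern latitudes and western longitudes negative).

The arc subtends δ = 747.9/3958.8 = 0.188921 rad at the centre.
With φ₁ = -52.6025° = -0.918087 rad and θ = 152° = 2.652900 rad:
Applying the spherical law of cosines for sides, sin φ₂ = sin φ₁ cos δ + cos φ₁ sin δ cos θ = -0.881013, so φ₂ = -61.7648°.
Δλ = atan2( sin θ sin δ cos φ₁ , cos δ − sin φ₁ sin φ₂ ) = atan2(0.053547, 0.282294) = 0.187458 rad = 10.7406°.
Hence λ₂ = -164.5831° + 10.7406° = -153.8425°.

latitude -61.7648°, longitude -153.8425°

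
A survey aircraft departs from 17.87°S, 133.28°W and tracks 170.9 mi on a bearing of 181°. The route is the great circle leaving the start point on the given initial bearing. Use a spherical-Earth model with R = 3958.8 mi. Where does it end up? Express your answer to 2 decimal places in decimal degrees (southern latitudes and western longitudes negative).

latitude -20.34°, longitude -133.33°

The arc subtends δ = 170.9/3958.8 = 0.043170 rad at the centre.
With φ₁ = -17.87° = -0.311890 rad and θ = 181° = 3.159046 rad:
sin φ₂ = sin φ₁ cos δ + cos φ₁ sin δ cos θ = (-0.306858)(0.999068) + (0.951755)(0.043156)(-0.999848) = -0.347640
φ₂ = asin(-0.347640) = -0.355053 rad = -20.34°.
For the longitude increment, Δλ = atan2( sin θ sin δ cos φ₁, cos δ − sin φ₁ sin φ₂ ) = atan2(-0.000717, 0.892392) = -0.05°.
Hence λ₂ = -133.28° + -0.05° = -133.33°.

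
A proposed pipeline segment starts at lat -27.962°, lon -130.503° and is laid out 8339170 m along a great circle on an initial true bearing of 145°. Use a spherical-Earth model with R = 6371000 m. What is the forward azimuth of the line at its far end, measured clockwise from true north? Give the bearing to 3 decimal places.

Central angle δ = d/R = 1.308926 rad.
Start latitude φ₁ = -0.488029 rad; initial bearing θ = 2.530727 rad.
Applying the spherical law of cosines for sides, sin φ₂ = sin φ₁ cos δ + cos φ₁ sin δ cos θ = -0.820245, so φ₂ = -55.109°.
For the longitude increment, Δλ = atan2( sin θ sin δ cos φ₁, cos δ − sin φ₁ sin φ₂ ) = atan2(0.489345, -0.125714) = 104.408°.
λ₂ = λ₁ + Δλ = -26.095°.
The forward bearing on arrival equals the back-azimuth from the destination plus 180°.
Back-azimuth from P₂ (-55.109°, -26.095°) to P₁ (-27.962°, -130.503°), with Δλ' = λ₁ − λ₂ = -104.408°: atan2( sin Δλ' cos φ₁ , cos φ₂ sin φ₁ − sin φ₂ cos φ₁ cos Δλ' ) = 242.335°.
Final bearing = (242.335° + 180°) mod 360° = 62.335°.

final bearing 62.335°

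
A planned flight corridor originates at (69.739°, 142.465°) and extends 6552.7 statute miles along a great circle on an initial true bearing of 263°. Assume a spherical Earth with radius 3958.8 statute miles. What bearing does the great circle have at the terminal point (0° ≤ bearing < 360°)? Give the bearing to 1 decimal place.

final bearing 200.3°

Central angle δ = d/R = 1.655224 rad.
Converting: φ₁ = 1.217175 rad, θ = 4.590216 rad.
Destination latitude: φ₂ = arcsin( sin φ₁ cos δ + cos φ₁ sin δ cos θ ) = arcsin(-0.121162) = -6.959°.
Δλ = atan2( sin θ sin δ cos φ₁ , cos δ − sin φ₁ sin φ₂ ) = atan2(-0.342492, 0.029338) = -1.485344 rad = -85.104°.
λ₂ = λ₁ + Δλ = 57.361°.
The forward bearing on arrival equals the back-azimuth from the destination plus 180°.
Back-azimuth from P₂ (-7.0°, 57.4°) to P₁ (69.7°, 142.5°), with Δλ' = λ₁ − λ₂ = 85.1°: atan2( sin Δλ' cos φ₁ , cos φ₂ sin φ₁ − sin φ₂ cos φ₁ cos Δλ' ) = 20.3°.
Final bearing = (20.3° + 180°) mod 360° = 200.3°.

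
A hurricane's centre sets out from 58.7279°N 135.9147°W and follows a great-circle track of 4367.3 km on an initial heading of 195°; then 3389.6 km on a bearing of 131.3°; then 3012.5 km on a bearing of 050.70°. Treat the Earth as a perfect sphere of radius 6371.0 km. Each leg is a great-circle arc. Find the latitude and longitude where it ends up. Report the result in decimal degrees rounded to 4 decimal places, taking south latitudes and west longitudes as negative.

latitude 15.8212°, longitude -102.0713°

Apply the spherical direct solution leg by leg, carrying full precision between legs.
Leg 1: from (58.7279°, -135.9147°), δ = 4367.3/6371 = 0.685497 rad, θ = 195° → φ = 20.1337°, λ = -145.9649°.
Leg 2: from (20.1337°, -145.9649°), δ = 3389.6/6371 = 0.532036 rad, θ = 131.3° → φ = -1.0152°, λ = -123.5589°.
Leg 3: from (-1.0152°, -123.5589°), δ = 3012.5/6371 = 0.472846 rad, θ = 50.7° → φ = 15.8212°, λ = -102.0713°.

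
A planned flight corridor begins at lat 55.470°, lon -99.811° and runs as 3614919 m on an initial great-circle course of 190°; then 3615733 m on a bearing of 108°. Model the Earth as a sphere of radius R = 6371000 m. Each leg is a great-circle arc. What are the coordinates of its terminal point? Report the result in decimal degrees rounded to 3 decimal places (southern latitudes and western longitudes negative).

latitude 10.382°, longitude -74.325°

Apply the spherical direct solution leg by leg, carrying full precision between legs.
Leg 1: from (55.470°, -99.811°), δ = 3614919/6371000 = 0.567402 rad, θ = 190° → φ = 23.249°, λ = -105.641°.
Leg 2: from (23.249°, -105.641°), δ = 3615733/6371000 = 0.567530 rad, θ = 108° → φ = 10.382°, λ = -74.325°.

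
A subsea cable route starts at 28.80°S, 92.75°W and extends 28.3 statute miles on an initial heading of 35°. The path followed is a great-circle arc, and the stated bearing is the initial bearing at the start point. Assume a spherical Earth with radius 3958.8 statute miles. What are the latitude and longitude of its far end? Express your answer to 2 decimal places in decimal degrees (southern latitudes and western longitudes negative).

latitude -28.46°, longitude -92.48°

δ = 28.3/3958.8 = 0.007149 rad (0.4096°).
Converting: φ₁ = -0.502655 rad, θ = 0.610865 rad.
Destination latitude: φ₂ = arcsin( sin φ₁ cos δ + cos φ₁ sin δ cos θ ) = arcsin(-0.476610) = -28.46°.
For the longitude increment, Δλ = atan2( sin θ sin δ cos φ₁, cos δ − sin φ₁ sin φ₂ ) = atan2(0.003593, 0.770366) = 0.27°.
Hence λ₂ = -92.75° + 0.27° = -92.48°.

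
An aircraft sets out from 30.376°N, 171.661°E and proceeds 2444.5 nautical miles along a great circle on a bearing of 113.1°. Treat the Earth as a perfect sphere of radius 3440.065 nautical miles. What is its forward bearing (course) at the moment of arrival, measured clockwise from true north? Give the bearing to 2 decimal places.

Central angle δ = d/R = 0.710597 rad.
Start latitude φ₁ = 0.530161 rad; initial bearing θ = 1.973967 rad.
sin φ₂ = sin φ₁ cos δ + cos φ₁ sin δ cos θ = (0.505672)(0.757973) + (0.862726)(0.652286)(-0.392337) = 0.162500
φ₂ = asin(0.162500) = 0.163224 rad = 9.352°.
Then Δλ = atan2(0.517624, 0.675801) = 0.653626 rad, from sin θ sin δ cos φ₁ over cos δ − sin φ₁ sin φ₂.
λ₂ = 171.661° + 37.450° = 209.111°, normalized to (−180°, 180°] → -150.889°.
The forward bearing on arrival equals the back-azimuth from the destination plus 180°.
Back-azimuth from P₂ (9.35°, -150.89°) to P₁ (30.38°, 171.66°), with Δλ' = λ₁ − λ₂ = 322.55°: atan2( sin Δλ' cos φ₁ , cos φ₂ sin φ₁ − sin φ₂ cos φ₁ cos Δλ' ) = 306.46°.
Final bearing = (306.46° + 180°) mod 360° = 126.46°.

final bearing 126.46°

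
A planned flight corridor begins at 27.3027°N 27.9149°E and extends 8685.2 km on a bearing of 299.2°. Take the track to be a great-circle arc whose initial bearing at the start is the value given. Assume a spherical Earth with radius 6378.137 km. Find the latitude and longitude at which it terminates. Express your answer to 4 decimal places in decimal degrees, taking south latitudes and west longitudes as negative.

Angular distance δ = d/R = 8685.2 / 6378.137 = 1.361714 rad.
Converting: φ₁ = 0.476522 rad, θ = 5.222025 rad.
Destination latitude: φ₂ = arcsin( sin φ₁ cos δ + cos φ₁ sin δ cos θ ) = arcsin(0.519276) = 31.2837°.
Δλ = atan2( sin θ sin δ cos φ₁ , cos δ − sin φ₁ sin φ₂ ) = atan2(-0.758782, -0.030625) = -1.611136 rad = -92.3113°.
λ₂ = 27.9149° + -92.3113° = -64.3964°.

latitude 31.2837°, longitude -64.3964°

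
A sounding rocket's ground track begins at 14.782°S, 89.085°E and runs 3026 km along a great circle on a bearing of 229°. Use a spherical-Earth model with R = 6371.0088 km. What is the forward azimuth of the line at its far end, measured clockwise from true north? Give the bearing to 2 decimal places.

δ = 3026/6371.0088 = 0.474964 rad (27.2134°).
With φ₁ = -14.782° = -0.257995 rad and θ = 229° = 3.996804 rad:
Destination latitude: φ₂ = arcsin( sin φ₁ cos δ + cos φ₁ sin δ cos θ ) = arcsin(-0.516991) = -31.131°.
Then Δλ = atan2(-0.333711, 0.757403) = -0.415008 rad, from sin θ sin δ cos φ₁ over cos δ − sin φ₁ sin φ₂.
λ₂ = 89.085° + -23.778° = 65.307°.
The forward bearing on arrival equals the back-azimuth from the destination plus 180°.
Back-azimuth from P₂ (-31.13°, 65.31°) to P₁ (-14.78°, 89.08°), with Δλ' = λ₁ − λ₂ = 23.78°: atan2( sin Δλ' cos φ₁ , cos φ₂ sin φ₁ − sin φ₂ cos φ₁ cos Δλ' ) = 58.48°.
Final bearing = (58.48° + 180°) mod 360° = 238.48°.

final bearing 238.48°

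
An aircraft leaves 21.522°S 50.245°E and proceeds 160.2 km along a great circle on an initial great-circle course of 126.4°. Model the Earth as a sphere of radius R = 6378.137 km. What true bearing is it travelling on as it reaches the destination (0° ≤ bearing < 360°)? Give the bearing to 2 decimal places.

final bearing 125.93°

δ = 160.2/6378.137 = 0.025117 rad (1.4391°).
With φ₁ = -21.522° = -0.375630 rad and θ = 126.4° = 2.206096 rad:
Destination latitude: φ₂ = arcsin( sin φ₁ cos δ + cos φ₁ sin δ cos θ ) = arcsin(-0.380607) = -22.371°.
Δλ = atan2( sin θ sin δ cos φ₁ , cos δ − sin φ₁ sin φ₂ ) = atan2(0.018805, 0.860056) = 0.021861 rad = 1.253°.
λ₂ = λ₁ + Δλ = 51.498°.
The forward bearing on arrival equals the back-azimuth from the destination plus 180°.
Back-azimuth from P₂ (-22.37°, 51.50°) to P₁ (-21.52°, 50.24°), with Δλ' = λ₁ − λ₂ = -1.25°: atan2( sin Δλ' cos φ₁ , cos φ₂ sin φ₁ − sin φ₂ cos φ₁ cos Δλ' ) = 305.93°.
Final bearing = (305.93° + 180°) mod 360° = 125.93°.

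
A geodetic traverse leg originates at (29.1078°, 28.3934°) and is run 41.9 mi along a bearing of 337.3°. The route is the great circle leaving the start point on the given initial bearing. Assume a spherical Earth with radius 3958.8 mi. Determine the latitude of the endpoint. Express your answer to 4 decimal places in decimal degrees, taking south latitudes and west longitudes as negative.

latitude 29.6670°

The arc subtends δ = 41.9/3958.8 = 0.010584 rad at the centre.
Start latitude φ₁ = 0.508027 rad; initial bearing θ = 5.886996 rad.
sin φ₂ = sin φ₁ cos δ + cos φ₁ sin δ cos θ = (0.486454)(0.999944) + (0.873706)(0.010584)(0.922538) = 0.494958
φ₂ = asin(0.494958) = 0.517786 rad = 29.6670°.
For the longitude increment, Δλ = atan2( sin θ sin δ cos φ₁, cos δ − sin φ₁ sin φ₂ ) = atan2(-0.003569, 0.759170) = -0.2693°.
Hence λ₂ = 28.3934° + -0.2693° = 28.1241°.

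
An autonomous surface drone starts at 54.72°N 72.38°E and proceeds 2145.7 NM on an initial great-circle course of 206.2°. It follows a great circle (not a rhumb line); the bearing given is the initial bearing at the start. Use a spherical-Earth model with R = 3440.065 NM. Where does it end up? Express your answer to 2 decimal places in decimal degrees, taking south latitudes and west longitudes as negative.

latitude 21.10°, longitude 56.33°

The arc subtends δ = 2145.7/3440.065 = 0.623738 rad at the centre.
Start latitude φ₁ = 0.955044 rad; initial bearing θ = 3.598869 rad.
Applying the spherical law of cosines for sides, sin φ₂ = sin φ₁ cos δ + cos φ₁ sin δ cos θ = 0.359938, so φ₂ = 21.10°.
Δλ = atan2( sin θ sin δ cos φ₁ , cos δ − sin φ₁ sin φ₂ ) = atan2(-0.148940, 0.517870) = -0.280043 rad = -16.05°.
λ₂ = λ₁ + Δλ = 56.33°.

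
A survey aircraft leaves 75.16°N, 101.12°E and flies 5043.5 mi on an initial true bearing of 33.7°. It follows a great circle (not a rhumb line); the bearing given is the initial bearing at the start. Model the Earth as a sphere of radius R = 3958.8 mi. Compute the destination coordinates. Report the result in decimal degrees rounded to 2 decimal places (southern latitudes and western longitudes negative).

Angular distance δ = d/R = 5043.5 / 3958.8 = 1.273997 rad.
With φ₁ = 75.16° = 1.311789 rad and θ = 33.7° = 0.588176 rad:
sin φ₂ = sin φ₁ cos δ + cos φ₁ sin δ cos θ = (0.966645)(0.292461) + (0.256121)(0.956278)(0.831954) = 0.486470
φ₂ = asin(0.486470) = 0.508045 rad = 29.11°.
Δλ = atan2( sin θ sin δ cos φ₁ , cos δ − sin φ₁ sin φ₂ ) = atan2(0.135894, -0.177783) = 2.488951 rad = 142.61°.
λ₂ = 101.12° + 142.61° = 243.73°, normalized to (−180°, 180°] → -116.27°.

latitude 29.11°, longitude -116.27°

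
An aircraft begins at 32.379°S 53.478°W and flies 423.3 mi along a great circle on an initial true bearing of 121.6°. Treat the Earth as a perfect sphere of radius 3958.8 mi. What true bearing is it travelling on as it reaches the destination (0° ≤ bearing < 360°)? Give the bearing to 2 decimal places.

final bearing 118.02°

The arc subtends δ = 423.3/3958.8 = 0.106926 rad at the centre.
With φ₁ = -32.379° = -0.565120 rad and θ = 121.6° = 2.122320 rad:
sin φ₂ = sin φ₁ cos δ + cos φ₁ sin δ cos θ = (-0.535517)(0.994289) + (0.844524)(0.106723)(-0.523986) = -0.579686
φ₂ = asin(-0.579686) = -0.618343 rad = -35.428°.
For the longitude increment, Δλ = atan2( sin θ sin δ cos φ₁, cos δ − sin φ₁ sin φ₂ ) = atan2(0.076766, 0.683857) = 6.405°.
λ₂ = λ₁ + Δλ = -47.073°.
The forward bearing on arrival equals the back-azimuth from the destination plus 180°.
Back-azimuth from P₂ (-35.43°, -47.07°) to P₁ (-32.38°, -53.48°), with Δλ' = λ₁ − λ₂ = -6.40°: atan2( sin Δλ' cos φ₁ , cos φ₂ sin φ₁ − sin φ₂ cos φ₁ cos Δλ' ) = 298.02°.
Final bearing = (298.02° + 180°) mod 360° = 118.02°.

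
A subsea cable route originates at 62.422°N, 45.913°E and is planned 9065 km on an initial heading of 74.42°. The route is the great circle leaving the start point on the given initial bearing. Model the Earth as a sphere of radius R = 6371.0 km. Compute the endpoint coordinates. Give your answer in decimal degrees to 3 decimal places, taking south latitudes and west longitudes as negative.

Angular distance δ = d/R = 9065 / 6371 = 1.422854 rad.
Converting: φ₁ = 1.089469 rad, θ = 1.298874 rad.
sin φ₂ = sin φ₁ cos δ + cos φ₁ sin δ cos θ = (0.886381)(0.147404) + (0.462956)(0.989076)(0.268584) = 0.253640
φ₂ = asin(0.253640) = 0.256441 rad = 14.693°.
Then Δλ = atan2(0.441074, -0.077418) = 1.744548 rad, from sin θ sin δ cos φ₁ over cos δ − sin φ₁ sin φ₂.
λ₂ = λ₁ + Δλ = 145.868°.

latitude 14.693°, longitude 145.868°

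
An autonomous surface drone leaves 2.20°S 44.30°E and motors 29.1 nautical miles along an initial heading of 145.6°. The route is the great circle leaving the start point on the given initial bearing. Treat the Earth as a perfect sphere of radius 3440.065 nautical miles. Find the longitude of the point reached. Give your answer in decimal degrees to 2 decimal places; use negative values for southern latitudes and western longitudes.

longitude 44.57°

Angular distance δ = d/R = 29.1 / 3440.065 = 0.008459 rad.
Start latitude φ₁ = -0.038397 rad; initial bearing θ = 2.541199 rad.
sin φ₂ = sin φ₁ cos δ + cos φ₁ sin δ cos θ = (-0.038388)(0.999964) + (0.999263)(0.008459)(-0.825113) = -0.045361
φ₂ = asin(-0.045361) = -0.045377 rad = -2.60°.
Then Δλ = atan2(0.004776, 0.998223) = 0.004784 rad, from sin θ sin δ cos φ₁ over cos δ − sin φ₁ sin φ₂.
Hence λ₂ = 44.30° + 0.27° = 44.57°.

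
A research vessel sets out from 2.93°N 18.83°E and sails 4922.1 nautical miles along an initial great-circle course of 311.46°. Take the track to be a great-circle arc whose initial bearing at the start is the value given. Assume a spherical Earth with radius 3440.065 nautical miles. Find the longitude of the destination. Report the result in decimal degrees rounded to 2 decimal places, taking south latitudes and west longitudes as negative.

longitude -63.05°

The arc subtends δ = 4922.1/3440.065 = 1.430816 rad at the centre.
With φ₁ = 2.93° = 0.051138 rad and θ = 311.46° = 5.436002 rad:
Destination latitude: φ₂ = arcsin( sin φ₁ cos δ + cos φ₁ sin δ cos θ ) = arcsin(0.661896) = 41.44°.
Then Δλ = atan2(-0.741118, 0.105690) = -1.429142 rad, from sin θ sin δ cos φ₁ over cos δ − sin φ₁ sin φ₂.
λ₂ = λ₁ + Δλ = -63.05°.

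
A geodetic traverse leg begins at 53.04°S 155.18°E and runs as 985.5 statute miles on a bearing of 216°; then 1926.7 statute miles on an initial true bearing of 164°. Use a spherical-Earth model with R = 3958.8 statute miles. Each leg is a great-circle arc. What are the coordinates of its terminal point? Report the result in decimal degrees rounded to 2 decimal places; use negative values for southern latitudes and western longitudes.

Apply the spherical direct solution leg by leg, carrying full precision between legs.
Leg 1: from (-53.04°, 155.18°), δ = 985.5/3958.8 = 0.248939 rad, θ = 216° → φ = -63.41°, λ = 136.30°.
Leg 2: from (-63.41°, 136.30°), δ = 1926.7/3958.8 = 0.486688 rad, θ = 164° → φ = -82.58°, λ = -130.82°.

latitude -82.58°, longitude -130.82°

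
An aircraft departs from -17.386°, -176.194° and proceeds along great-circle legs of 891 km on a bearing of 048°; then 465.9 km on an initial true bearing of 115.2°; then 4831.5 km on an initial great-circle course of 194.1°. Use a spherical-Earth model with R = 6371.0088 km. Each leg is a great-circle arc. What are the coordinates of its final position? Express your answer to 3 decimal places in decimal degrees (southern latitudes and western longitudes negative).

Apply the spherical direct solution leg by leg, carrying full precision between legs.
Leg 1: from (-17.386°, -176.194°), δ = 891/6371.0088 = 0.139852 rad, θ = 48° → φ = -11.939°, λ = -170.116°.
Leg 2: from (-11.939°, -170.116°), δ = 465.9/6371.0088 = 0.073128 rad, θ = 115.2° → φ = -13.695°, λ = -166.214°.
Leg 3: from (-13.695°, -166.214°), δ = 4831.5/6371.0088 = 0.758357 rad, θ = 194.1° → φ = -55.077°, λ = 176.768°.

latitude -55.077°, longitude 176.768°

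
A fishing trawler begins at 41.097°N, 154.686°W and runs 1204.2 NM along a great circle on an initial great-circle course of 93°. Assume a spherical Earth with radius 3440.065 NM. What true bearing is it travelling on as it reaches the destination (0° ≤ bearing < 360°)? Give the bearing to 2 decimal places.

final bearing 109.23°

The arc subtends δ = 1204.2/3440.065 = 0.350052 rad at the centre.
With φ₁ = 41.097° = 0.717278 rad and θ = 93° = 1.623156 rad:
Destination latitude: φ₂ = arcsin( sin φ₁ cos δ + cos φ₁ sin δ cos θ ) = arcsin(0.603946) = 37.153°.
Then Δλ = atan2(0.258089, 0.542360) = 0.444153 rad, from sin θ sin δ cos φ₁ over cos δ − sin φ₁ sin φ₂.
λ₂ = -154.686° + 25.448° = -129.238°.
The forward bearing on arrival equals the back-azimuth from the destination plus 180°.
Back-azimuth from P₂ (37.15°, -129.24°) to P₁ (41.10°, -154.69°), with Δλ' = λ₁ − λ₂ = -25.45°: atan2( sin Δλ' cos φ₁ , cos φ₂ sin φ₁ − sin φ₂ cos φ₁ cos Δλ' ) = 289.23°.
Final bearing = (289.23° + 180°) mod 360° = 109.23°.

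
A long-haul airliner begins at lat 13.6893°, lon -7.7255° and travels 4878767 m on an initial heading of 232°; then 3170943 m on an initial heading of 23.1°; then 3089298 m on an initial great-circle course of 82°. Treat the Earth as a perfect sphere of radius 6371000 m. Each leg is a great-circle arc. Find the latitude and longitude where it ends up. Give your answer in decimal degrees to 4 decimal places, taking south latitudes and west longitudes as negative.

Apply the spherical direct solution leg by leg, carrying full precision between legs.
Leg 1: from (13.6893°, -7.7255°), δ = 4878767/6371000 = 0.765777 rad, θ = 232° → φ = -14.1227°, λ = -42.0022°.
Leg 2: from (-14.1227°, -42.0022°), δ = 3170943/6371000 = 0.497715 rad, θ = 23.1° → φ = 12.2086°, λ = -30.9535°.
Leg 3: from (12.2086°, -30.9535°), δ = 3089298/6371000 = 0.484900 rad, θ = 82° → φ = 14.5069°, λ = -2.4779°.

latitude 14.5069°, longitude -2.4779°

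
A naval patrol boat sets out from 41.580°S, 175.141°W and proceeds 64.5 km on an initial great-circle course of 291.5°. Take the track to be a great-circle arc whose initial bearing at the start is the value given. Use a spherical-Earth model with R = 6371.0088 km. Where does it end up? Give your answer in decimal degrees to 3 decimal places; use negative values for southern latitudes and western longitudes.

latitude -41.365°, longitude -175.860°

δ = 64.5/6371.0088 = 0.010124 rad (0.5801°).
Converting: φ₁ = -0.725708 rad, θ = 5.087635 rad.
Destination latitude: φ₂ = arcsin( sin φ₁ cos δ + cos φ₁ sin δ cos θ ) = arcsin(-0.660856) = -41.365°.
For the longitude increment, Δλ = atan2( sin θ sin δ cos φ₁, cos δ − sin φ₁ sin φ₂ ) = atan2(-0.007046, 0.561362) = -0.719°.
λ₂ = -175.141° + -0.719° = -175.860°.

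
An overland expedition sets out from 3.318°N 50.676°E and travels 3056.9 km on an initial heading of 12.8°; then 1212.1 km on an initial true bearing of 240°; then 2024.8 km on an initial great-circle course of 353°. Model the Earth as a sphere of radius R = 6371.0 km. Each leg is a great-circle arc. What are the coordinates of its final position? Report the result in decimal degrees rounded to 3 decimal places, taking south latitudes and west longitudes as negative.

latitude 42.240°, longitude 44.169°

Apply the spherical direct solution leg by leg, carrying full precision between legs.
Leg 1: from (3.318°, 50.676°), δ = 3056.9/6371 = 0.479815 rad, θ = 12.8° → φ = 30.048°, λ = 57.461°.
Leg 2: from (30.048°, 57.461°), δ = 1212.1/6371 = 0.190253 rad, θ = 240° → φ = 24.195°, λ = 47.118°.
Leg 3: from (24.195°, 47.118°), δ = 2024.8/6371 = 0.317815 rad, θ = 353° → φ = 42.240°, λ = 44.169°.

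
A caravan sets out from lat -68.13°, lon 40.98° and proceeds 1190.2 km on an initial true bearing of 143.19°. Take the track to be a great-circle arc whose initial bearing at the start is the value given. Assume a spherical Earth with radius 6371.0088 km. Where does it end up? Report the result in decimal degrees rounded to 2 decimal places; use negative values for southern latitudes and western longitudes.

latitude -75.30°, longitude 66.99°

Central angle δ = d/R = 0.186815 rad.
Converting: φ₁ = -1.189093 rad, θ = 2.499137 rad.
Applying the spherical law of cosines for sides, sin φ₂ = sin φ₁ cos δ + cos φ₁ sin δ cos θ = -0.967276, so φ₂ = -75.30°.
Δλ = atan2( sin θ sin δ cos φ₁ , cos δ − sin φ₁ sin φ₂ ) = atan2(0.041453, 0.084939) = 0.454030 rad = 26.01°.
Hence λ₂ = 40.98° + 26.01° = 66.99°.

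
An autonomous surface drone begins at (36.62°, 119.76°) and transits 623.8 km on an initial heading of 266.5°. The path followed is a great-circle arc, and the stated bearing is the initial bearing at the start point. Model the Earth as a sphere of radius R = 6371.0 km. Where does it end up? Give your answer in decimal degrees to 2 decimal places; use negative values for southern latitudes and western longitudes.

latitude 36.08°, longitude 112.83°

Angular distance δ = d/R = 623.8 / 6371 = 0.097912 rad.
Converting: φ₁ = 0.639140 rad, θ = 4.651302 rad.
sin φ₂ = sin φ₁ cos δ + cos φ₁ sin δ cos θ = (0.596505)(0.995210) + (0.802609)(0.097756)(-0.061049) = 0.588858
φ₂ = asin(0.588858) = 0.629645 rad = 36.08°.
For the longitude increment, Δλ = atan2( sin θ sin δ cos φ₁, cos δ − sin φ₁ sin φ₂ ) = atan2(-0.078314, 0.643954) = -6.93°.
λ₂ = 119.76° + -6.93° = 112.83°.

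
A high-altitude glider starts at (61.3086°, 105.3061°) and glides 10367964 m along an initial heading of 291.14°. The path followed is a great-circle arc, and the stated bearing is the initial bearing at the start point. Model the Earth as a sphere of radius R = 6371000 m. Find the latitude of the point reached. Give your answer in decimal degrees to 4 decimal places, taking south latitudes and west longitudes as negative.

latitude 7.0807°

Central angle δ = d/R = 1.627368 rad.
Converting: φ₁ = 1.070037 rad, θ = 5.081352 rad.
Applying the spherical law of cosines for sides, sin φ₂ = sin φ₁ cos δ + cos φ₁ sin δ cos θ = 0.123268, so φ₂ = 7.0807°.
Then Δλ = atan2(-0.447066, -0.164674) = -1.923719 rad, from sin θ sin δ cos φ₁ over cos δ − sin φ₁ sin φ₂.
λ₂ = 105.3061° + -110.2210° = -4.9149°.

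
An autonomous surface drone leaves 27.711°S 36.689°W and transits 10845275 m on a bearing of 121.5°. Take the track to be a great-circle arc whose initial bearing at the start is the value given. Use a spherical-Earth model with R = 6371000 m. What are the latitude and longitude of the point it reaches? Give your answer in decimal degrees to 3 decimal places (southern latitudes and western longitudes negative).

latitude -23.429°, longitude 76.204°

δ = 10845275/6371000 = 1.702288 rad (97.5339°).
Start latitude φ₁ = -0.483648 rad; initial bearing θ = 2.120575 rad.
Applying the spherical law of cosines for sides, sin φ₂ = sin φ₁ cos δ + cos φ₁ sin δ cos θ = -0.397608, so φ₂ = -23.429°.
Then Δλ = atan2(0.748330, -0.316005) = 1.970362 rad, from sin θ sin δ cos φ₁ over cos δ − sin φ₁ sin φ₂.
Hence λ₂ = -36.689° + 112.893° = 76.204°.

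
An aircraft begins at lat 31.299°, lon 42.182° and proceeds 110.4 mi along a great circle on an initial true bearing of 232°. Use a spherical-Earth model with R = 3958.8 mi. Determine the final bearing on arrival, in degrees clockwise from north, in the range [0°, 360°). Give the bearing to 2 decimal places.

final bearing 231.25°

Angular distance δ = d/R = 110.4 / 3958.8 = 0.027887 rad.
With φ₁ = 31.299° = 0.546271 rad and θ = 232° = 4.049164 rad:
sin φ₂ = sin φ₁ cos δ + cos φ₁ sin δ cos θ = (0.519504)(0.999611) + (0.854468)(0.027884)(-0.615661) = 0.504634
φ₂ = asin(0.504634) = 0.528958 rad = 30.307°.
Δλ = atan2( sin θ sin δ cos φ₁ , cos δ − sin φ₁ sin φ₂ ) = atan2(-0.018775, 0.737452) = -0.025454 rad = -1.458°.
λ₂ = λ₁ + Δλ = 40.724°.
The forward bearing on arrival equals the back-azimuth from the destination plus 180°.
Back-azimuth from P₂ (30.31°, 40.72°) to P₁ (31.30°, 42.18°), with Δλ' = λ₁ − λ₂ = 1.46°: atan2( sin Δλ' cos φ₁ , cos φ₂ sin φ₁ − sin φ₂ cos φ₁ cos Δλ' ) = 51.25°.
Final bearing = (51.25° + 180°) mod 360° = 231.25°.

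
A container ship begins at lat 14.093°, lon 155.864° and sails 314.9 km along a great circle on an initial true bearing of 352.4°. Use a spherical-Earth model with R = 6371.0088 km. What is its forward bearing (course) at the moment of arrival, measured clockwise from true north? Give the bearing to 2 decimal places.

Central angle δ = d/R = 0.049427 rad.
With φ₁ = 14.093° = 0.245969 rad and θ = 352.4° = 6.150540 rad:
sin φ₂ = sin φ₁ cos δ + cos φ₁ sin δ cos θ = (0.243497)(0.998779) + (0.969902)(0.049407)(0.991216) = 0.290698
φ₂ = asin(0.290698) = 0.294956 rad = 16.900°.
Then Δλ = atan2(-0.006338, 0.927995) = -0.006829 rad, from sin θ sin δ cos φ₁ over cos δ − sin φ₁ sin φ₂.
λ₂ = 155.864° + -0.391° = 155.473°.
The forward bearing on arrival equals the back-azimuth from the destination plus 180°.
Back-azimuth from P₂ (16.90°, 155.47°) to P₁ (14.09°, 155.86°), with Δλ' = λ₁ − λ₂ = 0.39°: atan2( sin Δλ' cos φ₁ , cos φ₂ sin φ₁ − sin φ₂ cos φ₁ cos Δλ' ) = 172.30°.
Final bearing = (172.30° + 180°) mod 360° = 352.30°.

final bearing 352.30°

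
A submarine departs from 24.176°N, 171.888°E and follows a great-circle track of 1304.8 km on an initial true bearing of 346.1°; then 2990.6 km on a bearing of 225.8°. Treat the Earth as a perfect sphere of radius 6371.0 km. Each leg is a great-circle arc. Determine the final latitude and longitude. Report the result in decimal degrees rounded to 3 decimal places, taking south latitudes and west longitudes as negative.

latitude 15.163°, longitude 148.813°

Apply the spherical direct solution leg by leg, carrying full precision between legs.
Leg 1: from (24.176°, 171.888°), δ = 1304.8/6371 = 0.204803 rad, θ = 346.1° → φ = 35.527°, λ = 168.446°.
Leg 2: from (35.527°, 168.446°), δ = 2990.6/6371 = 0.469408 rad, θ = 225.8° → φ = 15.163°, λ = 148.813°.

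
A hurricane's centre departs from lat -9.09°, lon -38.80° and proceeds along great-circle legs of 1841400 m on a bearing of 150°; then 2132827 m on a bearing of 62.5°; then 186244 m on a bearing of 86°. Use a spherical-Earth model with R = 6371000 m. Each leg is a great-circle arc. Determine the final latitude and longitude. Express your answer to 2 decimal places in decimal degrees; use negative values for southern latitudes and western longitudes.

Apply the spherical direct solution leg by leg, carrying full precision between legs.
Leg 1: from (-9.09°, -38.80°), δ = 1841400/6371000 = 0.289028 rad, θ = 150° → φ = -23.28°, λ = -29.88°.
Leg 2: from (-23.28°, -29.88°), δ = 2132827/6371000 = 0.334771 rad, θ = 62.5° → φ = -13.52°, λ = -12.43°.
Leg 3: from (-13.52°, -12.43°), δ = 186244/6371000 = 0.029233 rad, θ = 86° → φ = -13.40°, λ = -10.72°.

latitude -13.40°, longitude -10.72°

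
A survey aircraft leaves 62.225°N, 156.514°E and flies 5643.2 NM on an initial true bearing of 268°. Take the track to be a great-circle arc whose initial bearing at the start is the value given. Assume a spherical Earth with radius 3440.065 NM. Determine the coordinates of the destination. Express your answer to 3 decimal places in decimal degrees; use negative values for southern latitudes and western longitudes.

latitude -4.461°, longitude 66.421°

δ = 5643.2/3440.065 = 1.640434 rad (93.9900°).
Converting: φ₁ = 1.086031 rad, θ = 4.677482 rad.
Destination latitude: φ₂ = arcsin( sin φ₁ cos δ + cos φ₁ sin δ cos θ ) = arcsin(-0.077788) = -4.461°.
Δλ = atan2( sin θ sin δ cos φ₁ , cos δ − sin φ₁ sin φ₂ ) = atan2(-0.464588, -0.000756) = -1.572423 rad = -90.093°.
λ₂ = 156.514° + -90.093° = 66.421°.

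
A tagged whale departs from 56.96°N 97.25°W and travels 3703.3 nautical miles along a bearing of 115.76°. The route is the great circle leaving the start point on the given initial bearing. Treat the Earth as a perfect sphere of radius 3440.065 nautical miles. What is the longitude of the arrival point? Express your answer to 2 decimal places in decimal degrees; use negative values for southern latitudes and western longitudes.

Angular distance δ = d/R = 3703.3 / 3440.065 = 1.076520 rad.
With φ₁ = 56.96° = 0.994140 rad and θ = 115.76° = 2.020393 rad:
sin φ₂ = sin φ₁ cos δ + cos φ₁ sin δ cos θ = (0.838290)(0.474394) + (0.545224)(0.880312)(-0.434602) = 0.189085
φ₂ = asin(0.189085) = 0.190230 rad = 10.90°.
Then Δλ = atan2(0.432270, 0.315886) = 0.939722 rad, from sin θ sin δ cos φ₁ over cos δ − sin φ₁ sin φ₂.
λ₂ = λ₁ + Δλ = -43.41°.

longitude -43.41°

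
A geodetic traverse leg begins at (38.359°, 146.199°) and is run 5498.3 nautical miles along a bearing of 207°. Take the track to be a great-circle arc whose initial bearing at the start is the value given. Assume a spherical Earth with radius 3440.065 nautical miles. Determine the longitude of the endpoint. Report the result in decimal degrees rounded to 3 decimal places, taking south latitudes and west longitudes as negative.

longitude 105.689°

Angular distance δ = d/R = 5498.3 / 3440.065 = 1.598313 rad.
With φ₁ = 38.359° = 0.669491 rad and θ = 207° = 3.612832 rad:
sin φ₂ = sin φ₁ cos δ + cos φ₁ sin δ cos θ = (0.620587)(-0.027513) + (0.784138)(0.999621)(-0.891007) = -0.715482
φ₂ = asin(-0.715482) = -0.797313 rad = -45.683°.
For the longitude increment, Δλ = atan2( sin θ sin δ cos φ₁, cos δ − sin φ₁ sin φ₂ ) = atan2(-0.355856, 0.416505) = -40.510°.
λ₂ = λ₁ + Δλ = 105.689°.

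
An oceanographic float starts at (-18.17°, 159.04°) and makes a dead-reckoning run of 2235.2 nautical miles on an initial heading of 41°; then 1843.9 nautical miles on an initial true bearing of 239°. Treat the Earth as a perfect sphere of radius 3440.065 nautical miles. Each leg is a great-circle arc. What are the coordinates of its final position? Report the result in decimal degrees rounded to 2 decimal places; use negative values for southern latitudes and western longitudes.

Apply the spherical direct solution leg by leg, carrying full precision between legs.
Leg 1: from (-18.17°, 159.04°), δ = 2235.2/3440.065 = 0.649755 rad, θ = 41° → φ = 10.69°, λ = -177.14°.
Leg 2: from (10.69°, -177.14°), δ = 1843.9/3440.065 = 0.536007 rad, θ = 239° → φ = -5.68°, λ = 156.76°.

latitude -5.68°, longitude 156.76°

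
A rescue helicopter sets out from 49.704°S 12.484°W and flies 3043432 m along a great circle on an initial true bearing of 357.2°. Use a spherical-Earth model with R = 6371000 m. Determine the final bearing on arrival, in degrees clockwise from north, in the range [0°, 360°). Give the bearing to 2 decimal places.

final bearing 358.04°

The arc subtends δ = 3043432/6371000 = 0.477701 rad at the centre.
With φ₁ = -49.704° = -0.867498 rad and θ = 357.2° = 6.234316 rad:
Destination latitude: φ₂ = arcsin( sin φ₁ cos δ + cos φ₁ sin δ cos θ ) = arcsin(-0.380356) = -22.356°.
Then Δλ = atan2(-0.014524, 0.597951) = -0.024286 rad, from sin θ sin δ cos φ₁ over cos δ − sin φ₁ sin φ₂.
Hence λ₂ = -12.484° + -1.391° = -13.875°.
The forward bearing on arrival equals the back-azimuth from the destination plus 180°.
Back-azimuth from P₂ (-22.36°, -13.88°) to P₁ (-49.70°, -12.48°), with Δλ' = λ₁ − λ₂ = 1.39°: atan2( sin Δλ' cos φ₁ , cos φ₂ sin φ₁ − sin φ₂ cos φ₁ cos Δλ' ) = 178.04°.
Final bearing = (178.04° + 180°) mod 360° = 358.04°.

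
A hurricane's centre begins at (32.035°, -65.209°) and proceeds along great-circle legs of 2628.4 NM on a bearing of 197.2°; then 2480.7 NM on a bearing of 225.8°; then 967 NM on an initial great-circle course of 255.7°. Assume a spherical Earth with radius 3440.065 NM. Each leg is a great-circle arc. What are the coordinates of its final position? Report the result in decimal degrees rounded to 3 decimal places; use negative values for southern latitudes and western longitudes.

latitude -38.218°, longitude -132.962°

Apply the spherical direct solution leg by leg, carrying full precision between legs.
Leg 1: from (32.035°, -65.209°), δ = 2628.4/3440.065 = 0.764055 rad, θ = 197.2° → φ = -10.211°, λ = -77.207°.
Leg 2: from (-10.211°, -77.207°), δ = 2480.7/3440.065 = 0.721120 rad, θ = 225.8° → φ = -35.884°, λ = -112.954°.
Leg 3: from (-35.884°, -112.954°), δ = 967/3440.065 = 0.281099 rad, θ = 255.7° → φ = -38.218°, λ = -132.962°.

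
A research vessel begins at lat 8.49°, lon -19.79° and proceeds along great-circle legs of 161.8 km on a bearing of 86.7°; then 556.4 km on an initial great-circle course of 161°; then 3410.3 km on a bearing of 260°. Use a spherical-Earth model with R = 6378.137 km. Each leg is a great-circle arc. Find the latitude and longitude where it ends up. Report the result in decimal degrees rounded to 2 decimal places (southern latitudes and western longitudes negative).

Apply the spherical direct solution leg by leg, carrying full precision between legs.
Leg 1: from (8.49°, -19.79°), δ = 161.8/6378.137 = 0.025368 rad, θ = 86.7° → φ = 8.57°, λ = -18.32°.
Leg 2: from (8.57°, -18.32°), δ = 556.4/6378.137 = 0.087236 rad, θ = 161° → φ = 3.84°, λ = -16.69°.
Leg 3: from (3.84°, -16.69°), δ = 3410.3/6378.137 = 0.534686 rad, θ = 260° → φ = -1.76°, λ = -46.83°.

latitude -1.76°, longitude -46.83°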